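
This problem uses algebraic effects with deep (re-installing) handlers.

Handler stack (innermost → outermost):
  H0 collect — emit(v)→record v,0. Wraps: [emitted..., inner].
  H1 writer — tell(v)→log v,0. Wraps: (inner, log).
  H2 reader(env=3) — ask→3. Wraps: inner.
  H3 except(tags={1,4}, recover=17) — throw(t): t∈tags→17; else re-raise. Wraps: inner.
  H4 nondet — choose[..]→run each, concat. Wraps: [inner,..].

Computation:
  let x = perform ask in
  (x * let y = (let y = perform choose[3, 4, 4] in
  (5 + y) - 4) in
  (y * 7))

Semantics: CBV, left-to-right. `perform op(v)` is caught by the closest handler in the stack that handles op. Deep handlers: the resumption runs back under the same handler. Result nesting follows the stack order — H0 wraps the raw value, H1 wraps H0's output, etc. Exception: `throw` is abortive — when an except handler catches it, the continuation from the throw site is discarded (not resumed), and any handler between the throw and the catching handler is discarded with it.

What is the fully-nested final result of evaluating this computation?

Working:
ask @ H2 ⇒ 3
choose[3, 4, 4] @ H4
  branch[0] choose=3:
    H0 returns [84]
    H1 returns ([84], ())
    H2 returns ([84], ())
    H3 returns ([84], ())
    H4 returns [([84], ())]
  branch[1] choose=4:
    H0 returns [105]
    H1 returns ([105], ())
    H2 returns ([105], ())
    H3 returns ([105], ())
    H4 returns [([105], ())]
  branch[2] choose=4:
    H0 returns [105]
    H1 returns ([105], ())
    H2 returns ([105], ())
    H3 returns ([105], ())
    H4 returns [([105], ())]
= [([84], ()), ([105], ()), ([105], ())]

Answer: [([84], ()), ([105], ()), ([105], ())]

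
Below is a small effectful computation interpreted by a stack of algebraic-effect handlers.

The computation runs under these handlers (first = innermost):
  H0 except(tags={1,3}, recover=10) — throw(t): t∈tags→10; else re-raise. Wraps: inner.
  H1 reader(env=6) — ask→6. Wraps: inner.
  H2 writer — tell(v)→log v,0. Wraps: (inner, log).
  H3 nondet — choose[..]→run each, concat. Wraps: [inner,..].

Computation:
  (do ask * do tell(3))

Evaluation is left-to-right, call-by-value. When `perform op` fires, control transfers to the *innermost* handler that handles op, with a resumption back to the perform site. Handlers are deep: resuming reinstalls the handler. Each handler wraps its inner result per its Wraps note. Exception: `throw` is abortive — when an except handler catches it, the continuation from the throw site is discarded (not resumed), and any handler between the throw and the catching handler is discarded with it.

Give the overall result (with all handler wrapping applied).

Step-by-step:
ask @ H1 ⇒ 6
tell(3) @ H2 ⇒ log+=3
H0 returns 0
H1 returns 0
H2 returns (0, (3))
H3 returns [(0, (3))]
= [(0, (3))]

Answer: [(0, (3))]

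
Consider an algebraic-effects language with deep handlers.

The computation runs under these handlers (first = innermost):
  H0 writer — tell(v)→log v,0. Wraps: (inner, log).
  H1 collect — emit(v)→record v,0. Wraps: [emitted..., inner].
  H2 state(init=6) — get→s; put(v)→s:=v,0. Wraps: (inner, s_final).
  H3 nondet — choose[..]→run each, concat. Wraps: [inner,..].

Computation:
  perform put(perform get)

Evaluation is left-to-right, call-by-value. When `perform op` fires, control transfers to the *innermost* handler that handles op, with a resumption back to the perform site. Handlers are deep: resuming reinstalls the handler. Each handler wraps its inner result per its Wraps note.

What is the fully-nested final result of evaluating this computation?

Answer: [([(0, ())], 6)]

Working:
get @ H2 ⇒ 6
put(6) @ H2 ⇒ s:=6
H0 returns (0, ())
H1 returns [(0, ())]
H2 returns ([(0, ())], 6)
H3 returns [([(0, ())], 6)]
= [([(0, ())], 6)]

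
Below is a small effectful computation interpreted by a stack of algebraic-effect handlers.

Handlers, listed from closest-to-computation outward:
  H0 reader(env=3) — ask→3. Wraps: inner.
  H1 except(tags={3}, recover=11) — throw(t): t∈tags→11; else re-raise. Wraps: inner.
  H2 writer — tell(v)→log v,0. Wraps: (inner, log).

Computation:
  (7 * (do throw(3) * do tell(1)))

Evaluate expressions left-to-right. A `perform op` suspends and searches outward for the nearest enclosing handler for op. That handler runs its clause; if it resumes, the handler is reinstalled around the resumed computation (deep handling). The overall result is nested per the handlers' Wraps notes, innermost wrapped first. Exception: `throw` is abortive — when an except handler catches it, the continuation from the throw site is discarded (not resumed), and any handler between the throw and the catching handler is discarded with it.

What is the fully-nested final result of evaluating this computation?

Answer: (11, ())

Evaluation trace:
throw(3) @ H1 caught ⇒ 11
H2 returns (11, ())
= (11, ())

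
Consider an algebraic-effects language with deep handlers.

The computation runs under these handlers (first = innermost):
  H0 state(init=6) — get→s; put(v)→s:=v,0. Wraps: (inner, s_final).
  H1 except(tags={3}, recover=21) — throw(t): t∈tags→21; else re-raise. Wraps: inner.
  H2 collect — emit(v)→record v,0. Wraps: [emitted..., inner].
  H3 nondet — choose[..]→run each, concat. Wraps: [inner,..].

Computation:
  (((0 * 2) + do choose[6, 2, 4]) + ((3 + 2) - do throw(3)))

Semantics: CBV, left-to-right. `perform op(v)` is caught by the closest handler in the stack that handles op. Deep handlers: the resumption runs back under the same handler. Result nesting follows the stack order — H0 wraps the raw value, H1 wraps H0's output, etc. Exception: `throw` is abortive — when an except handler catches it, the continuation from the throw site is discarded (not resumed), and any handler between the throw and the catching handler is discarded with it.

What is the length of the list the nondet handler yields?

Answer: 3

Evaluation trace:
choose[6, 2, 4] @ H3
  branch[0] choose=6:
    throw(3) @ H1 caught ⇒ 21
    H2 returns [21]
    H3 returns [[21]]
  branch[1] choose=2:
    throw(3) @ H1 caught ⇒ 21
    H2 returns [21]
    H3 returns [[21]]
  branch[2] choose=4:
    throw(3) @ H1 caught ⇒ 21
    H2 returns [21]
    H3 returns [[21]]
= [[21], [21], [21]]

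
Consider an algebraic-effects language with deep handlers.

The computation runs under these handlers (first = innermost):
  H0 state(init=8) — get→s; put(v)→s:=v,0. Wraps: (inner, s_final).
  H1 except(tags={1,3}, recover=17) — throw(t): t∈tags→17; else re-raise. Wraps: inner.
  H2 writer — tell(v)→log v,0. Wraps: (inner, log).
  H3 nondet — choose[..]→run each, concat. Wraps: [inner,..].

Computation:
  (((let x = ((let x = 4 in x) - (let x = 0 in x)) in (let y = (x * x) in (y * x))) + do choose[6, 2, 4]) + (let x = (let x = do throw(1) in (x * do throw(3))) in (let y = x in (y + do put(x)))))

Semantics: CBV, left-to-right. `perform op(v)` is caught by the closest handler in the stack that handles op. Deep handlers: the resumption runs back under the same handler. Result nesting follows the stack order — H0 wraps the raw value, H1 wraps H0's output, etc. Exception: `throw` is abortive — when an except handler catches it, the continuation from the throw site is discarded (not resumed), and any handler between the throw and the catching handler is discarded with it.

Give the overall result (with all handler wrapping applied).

Answer: [(17, ()), (17, ()), (17, ())]

Working:
choose[6, 2, 4] @ H3
  branch[0] choose=6:
    throw(1) @ H1 caught ⇒ 17
    H2 returns (17, ())
    H3 returns [(17, ())]
  branch[1] choose=2:
    throw(1) @ H1 caught ⇒ 17
    H2 returns (17, ())
    H3 returns [(17, ())]
  branch[2] choose=4:
    throw(1) @ H1 caught ⇒ 17
    H2 returns (17, ())
    H3 returns [(17, ())]
= [(17, ()), (17, ()), (17, ())]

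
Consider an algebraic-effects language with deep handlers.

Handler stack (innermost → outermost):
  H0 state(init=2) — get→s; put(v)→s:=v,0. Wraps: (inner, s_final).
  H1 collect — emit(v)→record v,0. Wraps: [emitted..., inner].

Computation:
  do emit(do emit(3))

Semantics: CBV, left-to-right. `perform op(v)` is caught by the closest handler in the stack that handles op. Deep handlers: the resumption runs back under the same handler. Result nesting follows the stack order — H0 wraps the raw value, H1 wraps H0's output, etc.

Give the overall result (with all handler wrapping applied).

Answer: [3, 0, (0, 2)]

Working:
emit(3) @ H1 ⇒ out+=3
emit(0) @ H1 ⇒ out+=0
H0 returns (0, 2)
H1 returns [3, 0, (0, 2)]
= [3, 0, (0, 2)]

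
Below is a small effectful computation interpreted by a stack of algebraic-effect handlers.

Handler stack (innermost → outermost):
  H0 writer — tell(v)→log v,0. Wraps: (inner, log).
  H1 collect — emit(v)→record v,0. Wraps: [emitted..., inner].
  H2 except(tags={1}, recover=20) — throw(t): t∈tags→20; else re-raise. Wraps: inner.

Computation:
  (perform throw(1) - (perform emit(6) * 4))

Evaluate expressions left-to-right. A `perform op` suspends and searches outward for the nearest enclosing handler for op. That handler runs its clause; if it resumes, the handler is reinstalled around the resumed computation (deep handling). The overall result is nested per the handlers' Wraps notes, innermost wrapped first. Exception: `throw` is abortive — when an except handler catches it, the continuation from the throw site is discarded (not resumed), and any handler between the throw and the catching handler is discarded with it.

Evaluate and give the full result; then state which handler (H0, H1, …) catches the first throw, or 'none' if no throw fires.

Step-by-step:
throw(1) @ H2 caught ⇒ 20
= 20

Answer: 20 ; first throw caught by: H2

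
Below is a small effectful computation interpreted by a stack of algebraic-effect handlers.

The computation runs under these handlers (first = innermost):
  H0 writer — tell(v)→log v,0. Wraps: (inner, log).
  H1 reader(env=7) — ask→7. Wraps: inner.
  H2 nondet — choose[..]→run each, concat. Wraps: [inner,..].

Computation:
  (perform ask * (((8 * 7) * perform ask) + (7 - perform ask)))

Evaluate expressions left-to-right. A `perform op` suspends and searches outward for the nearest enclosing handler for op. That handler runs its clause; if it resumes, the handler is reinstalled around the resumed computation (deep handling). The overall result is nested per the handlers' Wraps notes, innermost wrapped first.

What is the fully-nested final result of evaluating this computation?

Working:
ask @ H1 ⇒ 7
ask @ H1 ⇒ 7
ask @ H1 ⇒ 7
H0 returns (2744, ())
H1 returns (2744, ())
H2 returns [(2744, ())]
= [(2744, ())]

Answer: [(2744, ())]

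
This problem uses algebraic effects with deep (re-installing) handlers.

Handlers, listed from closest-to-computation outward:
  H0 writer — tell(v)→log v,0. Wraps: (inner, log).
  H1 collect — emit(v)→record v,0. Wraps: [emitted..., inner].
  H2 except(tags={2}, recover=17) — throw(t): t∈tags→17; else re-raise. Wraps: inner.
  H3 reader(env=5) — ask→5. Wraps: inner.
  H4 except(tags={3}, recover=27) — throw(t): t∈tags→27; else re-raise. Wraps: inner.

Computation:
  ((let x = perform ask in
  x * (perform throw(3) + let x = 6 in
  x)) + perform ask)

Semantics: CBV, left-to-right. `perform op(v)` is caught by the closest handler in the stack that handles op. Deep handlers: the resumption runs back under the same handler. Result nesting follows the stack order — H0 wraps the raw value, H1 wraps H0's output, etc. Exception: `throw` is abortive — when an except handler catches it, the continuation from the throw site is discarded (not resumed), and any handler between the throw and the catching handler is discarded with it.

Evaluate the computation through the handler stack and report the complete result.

Answer: 27

Working:
ask @ H3 ⇒ 5
throw(3) @ H2 re-raised
throw(3) @ H4 caught ⇒ 27
= 27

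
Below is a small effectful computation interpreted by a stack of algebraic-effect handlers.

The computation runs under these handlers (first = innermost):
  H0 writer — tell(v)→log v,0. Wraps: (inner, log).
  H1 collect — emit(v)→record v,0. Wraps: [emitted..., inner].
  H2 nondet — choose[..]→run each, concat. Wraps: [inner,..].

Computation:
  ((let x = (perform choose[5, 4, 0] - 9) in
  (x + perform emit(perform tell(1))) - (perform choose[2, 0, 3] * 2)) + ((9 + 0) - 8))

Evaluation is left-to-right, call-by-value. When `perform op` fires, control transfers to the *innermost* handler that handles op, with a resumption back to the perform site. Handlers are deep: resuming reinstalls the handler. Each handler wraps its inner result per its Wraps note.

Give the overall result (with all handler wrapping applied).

Working:
choose[5, 4, 0] @ H2
  branch[0] choose=5:
    tell(1) @ H0 ⇒ log+=1
    emit(0) @ H1 ⇒ out+=0
    choose[2, 0, 3] @ H2
      branch[0] choose=2:
        H0 returns (-7, (1))
        H1 returns [0, (-7, (1))]
        H2 returns [[0, (-7, (1))]]
      branch[1] choose=0:
        H0 returns (-3, (1))
        H1 returns [0, (-3, (1))]
        H2 returns [[0, (-3, (1))]]
      branch[2] choose=3:
        H0 returns (-9, (1))
        H1 returns [0, (-9, (1))]
        H2 returns [[0, (-9, (1))]]
  branch[1] choose=4:
    tell(1) @ H0 ⇒ log+=1
    emit(0) @ H1 ⇒ out+=0
    choose[2, 0, 3] @ H2
      branch[0] choose=2:
        H0 returns (-8, (1))
        H1 returns [0, (-8, (1))]
        H2 returns [[0, (-8, (1))]]
      branch[1] choose=0:
        H0 returns (-4, (1))
        H1 returns [0, (-4, (1))]
        H2 returns [[0, (-4, (1))]]
      branch[2] choose=3:
        H0 returns (-10, (1))
        H1 returns [0, (-10, (1))]
        H2 returns [[0, (-10, (1))]]
  branch[2] choose=0:
    tell(1) @ H0 ⇒ log+=1
    emit(0) @ H1 ⇒ out+=0
    choose[2, 0, 3] @ H2
      branch[0] choose=2:
        H0 returns (-12, (1))
        H1 returns [0, (-12, (1))]
        H2 returns [[0, (-12, (1))]]
      branch[1] choose=0:
        H0 returns (-8, (1))
        H1 returns [0, (-8, (1))]
        H2 returns [[0, (-8, (1))]]
      branch[2] choose=3:
        H0 returns (-14, (1))
        H1 returns [0, (-14, (1))]
        H2 returns [[0, (-14, (1))]]
= [[0, (-7, (1))], [0, (-3, (1))], [0, (-9, (1))], [0, (-8, (1))], [0, (-4, (1))], [0, (-10, (1))], [0, (-12, (1))], [0, (-8, (1))], [0, (-14, (1))]]

Answer: [[0, (-7, (1))], [0, (-3, (1))], [0, (-9, (1))], [0, (-8, (1))], [0, (-4, (1))], [0, (-10, (1))], [0, (-12, (1))], [0, (-8, (1))], [0, (-14, (1))]]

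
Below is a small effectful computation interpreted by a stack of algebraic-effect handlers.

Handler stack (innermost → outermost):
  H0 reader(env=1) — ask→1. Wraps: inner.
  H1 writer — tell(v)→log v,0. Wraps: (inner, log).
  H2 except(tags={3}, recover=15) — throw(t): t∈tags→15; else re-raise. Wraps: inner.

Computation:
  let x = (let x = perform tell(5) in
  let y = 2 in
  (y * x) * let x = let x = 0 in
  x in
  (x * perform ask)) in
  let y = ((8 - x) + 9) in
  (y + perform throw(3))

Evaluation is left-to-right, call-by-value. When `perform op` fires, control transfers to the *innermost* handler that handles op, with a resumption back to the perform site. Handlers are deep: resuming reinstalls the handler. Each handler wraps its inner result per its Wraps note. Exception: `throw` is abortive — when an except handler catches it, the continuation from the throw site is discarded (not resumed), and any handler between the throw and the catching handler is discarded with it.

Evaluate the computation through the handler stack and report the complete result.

Working:
tell(5) @ H1 ⇒ log+=5
ask @ H0 ⇒ 1
throw(3) @ H2 caught ⇒ 15
= 15

Answer: 15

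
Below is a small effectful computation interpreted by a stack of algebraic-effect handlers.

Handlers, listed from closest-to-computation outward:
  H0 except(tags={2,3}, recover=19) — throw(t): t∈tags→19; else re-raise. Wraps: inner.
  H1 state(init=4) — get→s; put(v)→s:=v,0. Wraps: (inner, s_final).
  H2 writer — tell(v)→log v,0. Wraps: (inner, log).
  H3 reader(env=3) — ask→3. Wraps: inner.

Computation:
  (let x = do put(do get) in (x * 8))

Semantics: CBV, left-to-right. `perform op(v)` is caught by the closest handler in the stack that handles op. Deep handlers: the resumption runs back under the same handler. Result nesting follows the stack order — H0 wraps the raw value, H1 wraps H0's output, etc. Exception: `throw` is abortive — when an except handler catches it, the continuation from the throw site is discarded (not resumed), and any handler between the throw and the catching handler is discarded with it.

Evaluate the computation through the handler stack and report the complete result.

Step-by-step:
get @ H1 ⇒ 4
put(4) @ H1 ⇒ s:=4
H0 returns 0
H1 returns (0, 4)
H2 returns ((0, 4), ())
H3 returns ((0, 4), ())
= ((0, 4), ())

Answer: ((0, 4), ())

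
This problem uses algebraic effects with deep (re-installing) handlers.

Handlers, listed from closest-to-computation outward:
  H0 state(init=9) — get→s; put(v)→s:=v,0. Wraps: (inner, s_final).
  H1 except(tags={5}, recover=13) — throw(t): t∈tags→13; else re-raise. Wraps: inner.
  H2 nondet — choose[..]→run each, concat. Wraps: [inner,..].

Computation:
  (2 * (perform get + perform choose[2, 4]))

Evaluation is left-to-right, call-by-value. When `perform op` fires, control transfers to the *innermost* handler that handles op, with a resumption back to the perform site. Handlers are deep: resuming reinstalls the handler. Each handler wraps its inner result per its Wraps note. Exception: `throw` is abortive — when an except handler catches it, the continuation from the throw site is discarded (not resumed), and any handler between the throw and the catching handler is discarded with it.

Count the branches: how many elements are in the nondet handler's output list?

Working:
get @ H0 ⇒ 9
choose[2, 4] @ H2
  branch[0] choose=2:
    H0 returns (22, 9)
    H1 returns (22, 9)
    H2 returns [(22, 9)]
  branch[1] choose=4:
    H0 returns (26, 9)
    H1 returns (26, 9)
    H2 returns [(26, 9)]
= [(22, 9), (26, 9)]

Answer: 2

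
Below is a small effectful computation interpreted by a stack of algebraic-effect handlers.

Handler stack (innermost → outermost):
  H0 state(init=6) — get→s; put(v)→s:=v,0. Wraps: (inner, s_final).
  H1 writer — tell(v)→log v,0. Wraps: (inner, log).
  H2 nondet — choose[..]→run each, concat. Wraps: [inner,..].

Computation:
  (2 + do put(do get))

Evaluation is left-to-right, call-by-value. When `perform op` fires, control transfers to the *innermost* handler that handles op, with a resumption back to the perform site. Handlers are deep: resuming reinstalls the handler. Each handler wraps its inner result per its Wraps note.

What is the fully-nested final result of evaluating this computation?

Answer: [((2, 6), ())]

Working:
get @ H0 ⇒ 6
put(6) @ H0 ⇒ s:=6
H0 returns (2, 6)
H1 returns ((2, 6), ())
H2 returns [((2, 6), ())]
= [((2, 6), ())]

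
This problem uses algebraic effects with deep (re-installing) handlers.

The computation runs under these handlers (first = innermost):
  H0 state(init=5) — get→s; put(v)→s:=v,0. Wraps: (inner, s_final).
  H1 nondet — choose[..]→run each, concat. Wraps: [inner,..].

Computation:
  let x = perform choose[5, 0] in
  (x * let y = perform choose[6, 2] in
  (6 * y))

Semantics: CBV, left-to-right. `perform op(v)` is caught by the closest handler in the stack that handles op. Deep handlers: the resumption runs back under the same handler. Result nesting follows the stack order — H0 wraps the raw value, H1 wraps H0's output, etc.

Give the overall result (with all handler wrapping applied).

Working:
choose[5, 0] @ H1
  branch[0] choose=5:
    choose[6, 2] @ H1
      branch[0] choose=6:
        H0 returns (180, 5)
        H1 returns [(180, 5)]
      branch[1] choose=2:
        H0 returns (60, 5)
        H1 returns [(60, 5)]
  branch[1] choose=0:
    choose[6, 2] @ H1
      branch[0] choose=6:
        H0 returns (0, 5)
        H1 returns [(0, 5)]
      branch[1] choose=2:
        H0 returns (0, 5)
        H1 returns [(0, 5)]
= [(180, 5), (60, 5), (0, 5), (0, 5)]

Answer: [(180, 5), (60, 5), (0, 5), (0, 5)]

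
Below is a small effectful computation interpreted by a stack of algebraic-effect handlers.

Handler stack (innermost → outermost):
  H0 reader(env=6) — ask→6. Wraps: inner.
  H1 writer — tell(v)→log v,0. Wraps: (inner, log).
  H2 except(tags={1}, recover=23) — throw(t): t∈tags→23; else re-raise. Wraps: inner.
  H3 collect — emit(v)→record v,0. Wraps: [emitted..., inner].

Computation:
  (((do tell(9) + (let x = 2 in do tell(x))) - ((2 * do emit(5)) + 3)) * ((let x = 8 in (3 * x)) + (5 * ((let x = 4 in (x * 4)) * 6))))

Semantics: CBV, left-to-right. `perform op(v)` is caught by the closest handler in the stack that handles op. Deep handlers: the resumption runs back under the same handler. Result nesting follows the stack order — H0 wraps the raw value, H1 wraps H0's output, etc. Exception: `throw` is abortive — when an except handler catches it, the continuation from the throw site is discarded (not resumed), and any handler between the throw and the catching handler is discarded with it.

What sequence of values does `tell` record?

Evaluation trace:
tell(9) @ H1 ⇒ log+=9
tell(2) @ H1 ⇒ log+=2
emit(5) @ H3 ⇒ out+=5
H0 returns -1512
H1 returns (-1512, (9, 2))
H2 returns (-1512, (9, 2))
H3 returns [5, (-1512, (9, 2))]
= [5, (-1512, (9, 2))]

Answer: (9, 2)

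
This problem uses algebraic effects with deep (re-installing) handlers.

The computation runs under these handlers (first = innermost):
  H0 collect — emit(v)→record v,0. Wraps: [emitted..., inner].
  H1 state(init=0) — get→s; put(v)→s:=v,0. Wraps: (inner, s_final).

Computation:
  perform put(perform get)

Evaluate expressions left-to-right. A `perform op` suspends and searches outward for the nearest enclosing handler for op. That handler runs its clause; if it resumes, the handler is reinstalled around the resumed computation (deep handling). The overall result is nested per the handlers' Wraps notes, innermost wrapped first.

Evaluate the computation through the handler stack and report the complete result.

Answer: ([0], 0)

Step-by-step:
get @ H1 ⇒ 0
put(0) @ H1 ⇒ s:=0
H0 returns [0]
H1 returns ([0], 0)
= ([0], 0)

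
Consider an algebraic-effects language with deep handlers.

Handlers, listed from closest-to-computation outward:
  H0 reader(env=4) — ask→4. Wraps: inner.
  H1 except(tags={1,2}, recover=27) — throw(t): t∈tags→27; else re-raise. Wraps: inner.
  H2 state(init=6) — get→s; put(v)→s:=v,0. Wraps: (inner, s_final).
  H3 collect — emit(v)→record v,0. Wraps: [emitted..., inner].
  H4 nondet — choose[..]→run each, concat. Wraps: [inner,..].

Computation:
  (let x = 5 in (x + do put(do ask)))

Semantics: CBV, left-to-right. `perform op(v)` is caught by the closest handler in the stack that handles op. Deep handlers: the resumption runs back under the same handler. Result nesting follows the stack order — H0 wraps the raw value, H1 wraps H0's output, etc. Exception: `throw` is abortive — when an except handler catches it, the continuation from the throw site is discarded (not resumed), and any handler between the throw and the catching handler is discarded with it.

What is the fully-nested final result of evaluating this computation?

Answer: [[(5, 4)]]

Step-by-step:
ask @ H0 ⇒ 4
put(4) @ H2 ⇒ s:=4
H0 returns 5
H1 returns 5
H2 returns (5, 4)
H3 returns [(5, 4)]
H4 returns [[(5, 4)]]
= [[(5, 4)]]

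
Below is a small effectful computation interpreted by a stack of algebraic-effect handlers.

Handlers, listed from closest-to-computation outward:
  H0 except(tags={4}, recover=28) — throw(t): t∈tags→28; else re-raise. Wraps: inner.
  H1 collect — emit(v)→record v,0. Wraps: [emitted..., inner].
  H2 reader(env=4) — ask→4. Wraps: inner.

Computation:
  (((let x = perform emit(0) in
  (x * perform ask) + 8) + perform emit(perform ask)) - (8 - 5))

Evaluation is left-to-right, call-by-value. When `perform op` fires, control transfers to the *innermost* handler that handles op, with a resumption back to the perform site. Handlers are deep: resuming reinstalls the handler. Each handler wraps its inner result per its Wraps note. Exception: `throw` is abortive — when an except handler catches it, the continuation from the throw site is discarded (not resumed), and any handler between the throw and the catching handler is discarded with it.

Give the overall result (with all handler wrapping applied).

Answer: [0, 4, 5]

Working:
emit(0) @ H1 ⇒ out+=0
ask @ H2 ⇒ 4
ask @ H2 ⇒ 4
emit(4) @ H1 ⇒ out+=4
H0 returns 5
H1 returns [0, 4, 5]
H2 returns [0, 4, 5]
= [0, 4, 5]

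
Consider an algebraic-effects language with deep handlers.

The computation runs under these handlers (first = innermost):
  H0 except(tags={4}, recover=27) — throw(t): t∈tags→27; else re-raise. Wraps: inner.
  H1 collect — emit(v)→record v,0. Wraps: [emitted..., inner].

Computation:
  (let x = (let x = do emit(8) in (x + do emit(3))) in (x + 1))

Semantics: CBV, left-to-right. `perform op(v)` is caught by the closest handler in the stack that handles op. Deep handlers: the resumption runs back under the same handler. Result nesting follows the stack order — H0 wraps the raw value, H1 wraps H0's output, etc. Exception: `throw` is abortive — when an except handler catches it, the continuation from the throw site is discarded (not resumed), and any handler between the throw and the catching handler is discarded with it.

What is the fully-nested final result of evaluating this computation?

Answer: [8, 3, 1]

Evaluation trace:
emit(8) @ H1 ⇒ out+=8
emit(3) @ H1 ⇒ out+=3
H0 returns 1
H1 returns [8, 3, 1]
= [8, 3, 1]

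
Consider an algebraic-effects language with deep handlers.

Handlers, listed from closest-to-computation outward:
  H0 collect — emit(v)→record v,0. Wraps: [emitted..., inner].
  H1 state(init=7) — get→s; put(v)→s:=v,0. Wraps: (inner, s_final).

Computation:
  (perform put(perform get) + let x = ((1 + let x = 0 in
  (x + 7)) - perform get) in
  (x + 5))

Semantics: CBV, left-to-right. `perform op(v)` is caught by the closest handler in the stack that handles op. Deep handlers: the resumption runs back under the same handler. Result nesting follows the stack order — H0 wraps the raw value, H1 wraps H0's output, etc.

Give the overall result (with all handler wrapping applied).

Evaluation trace:
get @ H1 ⇒ 7
put(7) @ H1 ⇒ s:=7
get @ H1 ⇒ 7
H0 returns [6]
H1 returns ([6], 7)
= ([6], 7)

Answer: ([6], 7)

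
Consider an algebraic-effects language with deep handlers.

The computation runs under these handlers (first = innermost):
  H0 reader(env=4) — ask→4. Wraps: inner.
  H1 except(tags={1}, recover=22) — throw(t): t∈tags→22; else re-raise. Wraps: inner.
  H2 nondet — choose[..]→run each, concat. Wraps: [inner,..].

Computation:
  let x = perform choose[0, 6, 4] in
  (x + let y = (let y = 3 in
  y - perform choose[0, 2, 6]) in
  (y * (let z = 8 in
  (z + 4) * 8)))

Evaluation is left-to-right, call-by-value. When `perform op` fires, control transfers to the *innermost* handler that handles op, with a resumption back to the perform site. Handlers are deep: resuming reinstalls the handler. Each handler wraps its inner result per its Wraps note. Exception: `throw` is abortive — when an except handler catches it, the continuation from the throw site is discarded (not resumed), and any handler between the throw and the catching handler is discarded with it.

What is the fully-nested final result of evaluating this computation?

Answer: [288, 96, -288, 294, 102, -282, 292, 100, -284]

Evaluation trace:
choose[0, 6, 4] @ H2
  branch[0] choose=0:
    choose[0, 2, 6] @ H2
      branch[0] choose=0:
        H0 returns 288
        H1 returns 288
        H2 returns [288]
      branch[1] choose=2:
        H0 returns 96
        H1 returns 96
        H2 returns [96]
      branch[2] choose=6:
        H0 returns -288
        H1 returns -288
        H2 returns [-288]
  branch[1] choose=6:
    choose[0, 2, 6] @ H2
      branch[0] choose=0:
        H0 returns 294
        H1 returns 294
        H2 returns [294]
      branch[1] choose=2:
        H0 returns 102
        H1 returns 102
        H2 returns [102]
      branch[2] choose=6:
        H0 returns -282
        H1 returns -282
        H2 returns [-282]
  branch[2] choose=4:
    choose[0, 2, 6] @ H2
      branch[0] choose=0:
        H0 returns 292
        H1 returns 292
        H2 returns [292]
      branch[1] choose=2:
        H0 returns 100
        H1 returns 100
        H2 returns [100]
      branch[2] choose=6:
        H0 returns -284
        H1 returns -284
        H2 returns [-284]
= [288, 96, -288, 294, 102, -282, 292, 100, -284]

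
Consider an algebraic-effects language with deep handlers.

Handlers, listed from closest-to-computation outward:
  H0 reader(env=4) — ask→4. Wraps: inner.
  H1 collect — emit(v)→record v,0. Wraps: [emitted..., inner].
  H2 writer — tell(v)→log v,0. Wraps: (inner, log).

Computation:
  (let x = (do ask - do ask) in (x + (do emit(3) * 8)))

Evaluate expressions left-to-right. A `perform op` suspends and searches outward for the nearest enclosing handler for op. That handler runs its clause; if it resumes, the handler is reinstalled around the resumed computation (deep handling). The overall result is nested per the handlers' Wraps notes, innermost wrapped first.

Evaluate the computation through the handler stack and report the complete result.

Step-by-step:
ask @ H0 ⇒ 4
ask @ H0 ⇒ 4
emit(3) @ H1 ⇒ out+=3
H0 returns 0
H1 returns [3, 0]
H2 returns ([3, 0], ())
= ([3, 0], ())

Answer: ([3, 0], ())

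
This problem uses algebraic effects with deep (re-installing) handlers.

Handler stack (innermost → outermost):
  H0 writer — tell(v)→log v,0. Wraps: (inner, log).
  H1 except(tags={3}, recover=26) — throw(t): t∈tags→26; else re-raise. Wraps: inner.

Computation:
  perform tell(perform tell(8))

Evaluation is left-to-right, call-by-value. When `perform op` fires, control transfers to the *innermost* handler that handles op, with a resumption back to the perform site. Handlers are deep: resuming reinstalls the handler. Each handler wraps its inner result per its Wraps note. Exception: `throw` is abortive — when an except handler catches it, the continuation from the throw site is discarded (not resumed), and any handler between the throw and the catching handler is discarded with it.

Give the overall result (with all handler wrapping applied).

Step-by-step:
tell(8) @ H0 ⇒ log+=8
tell(0) @ H0 ⇒ log+=0
H0 returns (0, (8, 0))
H1 returns (0, (8, 0))
= (0, (8, 0))

Answer: (0, (8, 0))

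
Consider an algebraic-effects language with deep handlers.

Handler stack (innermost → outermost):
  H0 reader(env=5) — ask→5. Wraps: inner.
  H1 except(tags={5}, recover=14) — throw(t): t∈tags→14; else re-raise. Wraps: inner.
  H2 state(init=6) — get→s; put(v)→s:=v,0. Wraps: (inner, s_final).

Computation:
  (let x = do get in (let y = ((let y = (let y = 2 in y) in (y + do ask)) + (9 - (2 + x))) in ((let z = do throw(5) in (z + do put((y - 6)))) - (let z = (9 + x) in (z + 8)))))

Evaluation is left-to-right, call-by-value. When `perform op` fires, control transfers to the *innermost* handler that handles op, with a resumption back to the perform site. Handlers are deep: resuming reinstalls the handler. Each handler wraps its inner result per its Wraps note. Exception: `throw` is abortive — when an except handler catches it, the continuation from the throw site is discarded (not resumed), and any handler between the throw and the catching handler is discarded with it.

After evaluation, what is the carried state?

Answer: 6

Step-by-step:
get @ H2 ⇒ 6
ask @ H0 ⇒ 5
throw(5) @ H1 caught ⇒ 14
H2 returns (14, 6)
= (14, 6)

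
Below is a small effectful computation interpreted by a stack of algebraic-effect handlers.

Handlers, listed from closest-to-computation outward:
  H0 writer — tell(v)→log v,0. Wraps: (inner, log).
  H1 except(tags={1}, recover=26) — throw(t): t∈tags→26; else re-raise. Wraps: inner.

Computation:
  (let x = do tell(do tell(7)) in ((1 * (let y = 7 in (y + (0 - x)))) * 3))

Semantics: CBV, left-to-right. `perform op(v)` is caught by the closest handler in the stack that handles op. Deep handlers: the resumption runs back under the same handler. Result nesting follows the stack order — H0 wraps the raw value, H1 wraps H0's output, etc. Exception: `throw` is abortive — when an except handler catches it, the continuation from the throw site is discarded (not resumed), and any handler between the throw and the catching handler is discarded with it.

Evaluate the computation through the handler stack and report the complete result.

Working:
tell(7) @ H0 ⇒ log+=7
tell(0) @ H0 ⇒ log+=0
H0 returns (21, (7, 0))
H1 returns (21, (7, 0))
= (21, (7, 0))

Answer: (21, (7, 0))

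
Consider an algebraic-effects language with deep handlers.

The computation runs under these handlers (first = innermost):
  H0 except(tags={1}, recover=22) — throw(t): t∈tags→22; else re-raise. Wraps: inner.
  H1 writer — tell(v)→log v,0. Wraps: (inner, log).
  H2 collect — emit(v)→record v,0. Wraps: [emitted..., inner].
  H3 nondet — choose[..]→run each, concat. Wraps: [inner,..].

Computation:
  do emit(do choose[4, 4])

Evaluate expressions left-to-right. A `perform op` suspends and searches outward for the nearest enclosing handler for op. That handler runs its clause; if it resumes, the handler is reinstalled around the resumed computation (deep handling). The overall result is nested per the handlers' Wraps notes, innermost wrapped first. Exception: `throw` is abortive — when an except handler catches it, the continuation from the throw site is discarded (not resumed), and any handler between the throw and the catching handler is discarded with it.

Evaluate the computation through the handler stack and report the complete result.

Answer: [[4, (0, ())], [4, (0, ())]]

Working:
choose[4, 4] @ H3
  branch[0] choose=4:
    emit(4) @ H2 ⇒ out+=4
    H0 returns 0
    H1 returns (0, ())
    H2 returns [4, (0, ())]
    H3 returns [[4, (0, ())]]
  branch[1] choose=4:
    emit(4) @ H2 ⇒ out+=4
    H0 returns 0
    H1 returns (0, ())
    H2 returns [4, (0, ())]
    H3 returns [[4, (0, ())]]
= [[4, (0, ())], [4, (0, ())]]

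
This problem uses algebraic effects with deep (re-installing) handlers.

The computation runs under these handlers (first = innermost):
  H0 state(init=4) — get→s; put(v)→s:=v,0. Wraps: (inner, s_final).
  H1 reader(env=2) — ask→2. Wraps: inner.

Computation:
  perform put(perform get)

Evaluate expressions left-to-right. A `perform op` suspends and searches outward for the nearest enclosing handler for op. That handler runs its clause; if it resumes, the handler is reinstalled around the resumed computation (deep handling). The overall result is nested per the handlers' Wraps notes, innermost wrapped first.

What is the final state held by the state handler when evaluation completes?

Answer: 4

Evaluation trace:
get @ H0 ⇒ 4
put(4) @ H0 ⇒ s:=4
H0 returns (0, 4)
H1 returns (0, 4)
= (0, 4)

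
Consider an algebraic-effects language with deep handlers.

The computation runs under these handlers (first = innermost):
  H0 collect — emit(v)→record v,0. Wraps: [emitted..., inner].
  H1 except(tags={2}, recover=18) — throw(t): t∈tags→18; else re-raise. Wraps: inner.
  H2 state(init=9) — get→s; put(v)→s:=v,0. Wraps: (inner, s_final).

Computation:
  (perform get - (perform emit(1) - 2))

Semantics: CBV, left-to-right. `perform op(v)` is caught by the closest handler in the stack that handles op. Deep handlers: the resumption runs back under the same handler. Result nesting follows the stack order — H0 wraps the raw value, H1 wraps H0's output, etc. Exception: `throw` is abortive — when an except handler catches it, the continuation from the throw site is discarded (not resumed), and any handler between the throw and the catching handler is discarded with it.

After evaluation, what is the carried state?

Answer: 9

Working:
get @ H2 ⇒ 9
emit(1) @ H0 ⇒ out+=1
H0 returns [1, 11]
H1 returns [1, 11]
H2 returns ([1, 11], 9)
= ([1, 11], 9)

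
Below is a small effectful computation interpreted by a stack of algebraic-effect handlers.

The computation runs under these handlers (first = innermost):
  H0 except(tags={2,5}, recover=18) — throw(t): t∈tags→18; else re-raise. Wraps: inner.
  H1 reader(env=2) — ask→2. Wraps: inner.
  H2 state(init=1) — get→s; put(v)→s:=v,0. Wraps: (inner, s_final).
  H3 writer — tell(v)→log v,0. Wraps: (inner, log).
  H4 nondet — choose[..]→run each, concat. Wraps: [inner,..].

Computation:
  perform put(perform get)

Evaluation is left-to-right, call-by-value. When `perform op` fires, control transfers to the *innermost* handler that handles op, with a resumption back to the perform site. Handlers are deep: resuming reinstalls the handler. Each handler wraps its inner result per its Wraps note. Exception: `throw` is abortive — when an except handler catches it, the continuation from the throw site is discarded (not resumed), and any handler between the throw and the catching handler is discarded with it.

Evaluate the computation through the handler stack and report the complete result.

Evaluation trace:
get @ H2 ⇒ 1
put(1) @ H2 ⇒ s:=1
H0 returns 0
H1 returns 0
H2 returns (0, 1)
H3 returns ((0, 1), ())
H4 returns [((0, 1), ())]
= [((0, 1), ())]

Answer: [((0, 1), ())]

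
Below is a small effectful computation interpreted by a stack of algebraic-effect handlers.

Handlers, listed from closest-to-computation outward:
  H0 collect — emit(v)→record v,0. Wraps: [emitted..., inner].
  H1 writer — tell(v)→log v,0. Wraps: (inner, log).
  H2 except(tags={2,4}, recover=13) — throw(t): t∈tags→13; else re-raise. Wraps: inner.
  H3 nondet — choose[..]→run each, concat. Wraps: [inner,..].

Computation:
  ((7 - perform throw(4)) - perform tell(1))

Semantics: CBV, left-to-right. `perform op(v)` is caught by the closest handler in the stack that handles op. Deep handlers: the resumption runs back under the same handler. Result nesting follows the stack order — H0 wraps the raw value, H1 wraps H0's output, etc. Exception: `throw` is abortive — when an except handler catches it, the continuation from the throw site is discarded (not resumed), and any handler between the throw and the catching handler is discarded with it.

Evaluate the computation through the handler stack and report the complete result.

Step-by-step:
throw(4) @ H2 caught ⇒ 13
H3 returns [13]
= [13]

Answer: [13]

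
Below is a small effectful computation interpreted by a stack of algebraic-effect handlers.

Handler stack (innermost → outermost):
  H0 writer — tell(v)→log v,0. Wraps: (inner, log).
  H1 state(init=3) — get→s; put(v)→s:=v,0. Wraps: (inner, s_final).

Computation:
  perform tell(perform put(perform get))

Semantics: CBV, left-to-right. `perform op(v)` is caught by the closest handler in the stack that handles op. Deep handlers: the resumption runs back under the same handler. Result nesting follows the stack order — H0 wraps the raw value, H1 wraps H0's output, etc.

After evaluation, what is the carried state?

Step-by-step:
get @ H1 ⇒ 3
put(3) @ H1 ⇒ s:=3
tell(0) @ H0 ⇒ log+=0
H0 returns (0, (0))
H1 returns ((0, (0)), 3)
= ((0, (0)), 3)

Answer: 3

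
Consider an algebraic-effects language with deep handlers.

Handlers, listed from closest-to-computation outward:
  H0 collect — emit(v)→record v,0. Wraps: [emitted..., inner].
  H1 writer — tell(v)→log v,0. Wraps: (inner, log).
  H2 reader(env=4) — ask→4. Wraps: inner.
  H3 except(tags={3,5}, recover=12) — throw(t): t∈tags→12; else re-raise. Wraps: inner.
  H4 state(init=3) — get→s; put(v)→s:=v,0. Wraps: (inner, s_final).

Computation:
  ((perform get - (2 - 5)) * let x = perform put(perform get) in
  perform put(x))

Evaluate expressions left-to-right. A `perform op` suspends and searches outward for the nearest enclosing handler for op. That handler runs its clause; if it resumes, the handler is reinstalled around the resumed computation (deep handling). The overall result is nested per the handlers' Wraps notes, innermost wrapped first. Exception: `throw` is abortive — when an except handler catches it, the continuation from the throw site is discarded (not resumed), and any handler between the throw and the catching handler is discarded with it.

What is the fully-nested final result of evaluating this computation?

Answer: (([0], ()), 0)

Evaluation trace:
get @ H4 ⇒ 3
get @ H4 ⇒ 3
put(3) @ H4 ⇒ s:=3
put(0) @ H4 ⇒ s:=0
H0 returns [0]
H1 returns ([0], ())
H2 returns ([0], ())
H3 returns ([0], ())
H4 returns (([0], ()), 0)
= (([0], ()), 0)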